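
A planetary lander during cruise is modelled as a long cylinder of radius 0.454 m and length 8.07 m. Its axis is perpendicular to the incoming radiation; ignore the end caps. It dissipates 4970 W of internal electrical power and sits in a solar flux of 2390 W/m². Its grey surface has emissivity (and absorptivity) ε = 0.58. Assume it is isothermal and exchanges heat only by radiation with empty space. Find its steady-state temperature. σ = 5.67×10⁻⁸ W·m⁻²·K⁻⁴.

At steady state, absorbed solar power + internal power = radiated power.
Absorbed: α·S·A_cross = 0.58·2390·7.328 = 10160 W (cross-section 2rL).
Total input = 10160 + 4970 = 15130 W.
Radiated: εσ·A_surf·T⁴ with A_surf = 2πrL = 23.02 m².
T⁴ = 15130/(0.58·5.67×10⁻⁸·23.02) = 1.998×10¹⁰ K⁴.

T ≈ 376 K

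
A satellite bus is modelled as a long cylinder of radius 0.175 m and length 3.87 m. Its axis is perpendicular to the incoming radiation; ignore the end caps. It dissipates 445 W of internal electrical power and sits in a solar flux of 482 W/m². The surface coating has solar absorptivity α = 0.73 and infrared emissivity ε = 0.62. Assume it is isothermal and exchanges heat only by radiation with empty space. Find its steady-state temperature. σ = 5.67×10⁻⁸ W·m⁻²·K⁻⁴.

T ≈ 280 K

At steady state, absorbed solar power + internal power = radiated power.
Absorbed: α·S·A_cross = 0.73·482·1.355 = 476.6 W (cross-section 2rL).
Total input = 476.6 + 445 = 921.6 W.
Radiated: εσ·A_surf·T⁴ with A_surf = 2πrL = 4.255 m².
T⁴ = 921.6/(0.62·5.67×10⁻⁸·4.255) = 6.161×10⁹ K⁴.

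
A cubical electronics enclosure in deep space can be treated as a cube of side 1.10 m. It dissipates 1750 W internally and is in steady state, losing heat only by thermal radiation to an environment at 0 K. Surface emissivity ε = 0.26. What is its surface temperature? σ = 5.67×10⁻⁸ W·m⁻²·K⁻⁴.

T ≈ 358 K

Steady state: internal power = radiated power, P = εσA T⁴.
Radiating area A = 6L² = 7.260 m².
T⁴ = P/(εσA) = 1750/(0.26·5.67×10⁻⁸·7.260) = 1.635×10¹⁰ K⁴.
T = (1.635×10¹⁰)^(1/4).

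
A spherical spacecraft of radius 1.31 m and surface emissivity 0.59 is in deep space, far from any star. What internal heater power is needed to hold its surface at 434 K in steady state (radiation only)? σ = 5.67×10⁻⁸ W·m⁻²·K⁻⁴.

P = εσ·4πr²·T⁴.
4πr² = 21.57 m²; T⁴ = 3.548×10¹⁰ K⁴.
P = 0.59·5.67×10⁻⁸·21.57·3.548×10¹⁰.

P ≈ 25600 W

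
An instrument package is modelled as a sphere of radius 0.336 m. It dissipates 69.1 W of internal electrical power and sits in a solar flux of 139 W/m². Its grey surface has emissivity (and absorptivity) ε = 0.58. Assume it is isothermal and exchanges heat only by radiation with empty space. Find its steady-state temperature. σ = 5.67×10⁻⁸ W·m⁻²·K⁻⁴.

At steady state, absorbed solar power + internal power = radiated power.
Absorbed: α·S·A_cross = 0.58·139·0.3547 = 28.59 W (cross-section πr²).
Total input = 28.59 + 69.1 = 97.69 W.
Radiated: εσ·A_surf·T⁴ with A_surf = 4πr² = 1.419 m².
T⁴ = 97.69/(0.58·5.67×10⁻⁸·1.419) = 2.094×10⁹ K⁴.

T ≈ 214 K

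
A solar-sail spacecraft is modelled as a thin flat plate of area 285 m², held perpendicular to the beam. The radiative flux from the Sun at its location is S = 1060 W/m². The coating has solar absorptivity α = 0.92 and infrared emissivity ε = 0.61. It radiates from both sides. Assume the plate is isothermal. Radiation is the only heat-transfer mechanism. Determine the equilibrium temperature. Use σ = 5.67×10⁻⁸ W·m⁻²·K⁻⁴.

At equilibrium, absorbed power = emitted power.
Absorbing cross-section = A = 285.0 m²; emitting surface = 2A = 570.0 m² (ratio 2).
αS·A_cross = εσ·A_surf·T⁴  ⇒  T⁴ = αS/(ε·2σ).
T⁴ = 0.920·1060/(0.61·2·5.67×10⁻⁸) = 1.410×10¹⁰ K⁴.
T = (1.410×10¹⁰)^(1/4).

T ≈ 345 K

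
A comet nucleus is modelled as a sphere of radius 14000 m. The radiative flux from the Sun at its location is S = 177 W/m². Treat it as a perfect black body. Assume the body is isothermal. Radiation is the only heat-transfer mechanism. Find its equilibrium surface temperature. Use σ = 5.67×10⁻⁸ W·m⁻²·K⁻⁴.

T ≈ 167 K

At equilibrium, absorbed power = emitted power.
Absorbing cross-section = πr² = 6.158×10⁸ m²; emitting surface = 4πr² = 2.463×10⁹ m² (ratio 4).
S·A_cross = εσ·A_surf·T⁴  ⇒  T⁴ = S/(4σ).
T⁴ = 1.00·177/(4·5.67×10⁻⁸) = 7.804×10⁸ K⁴.
T = (7.804×10⁸)^(1/4).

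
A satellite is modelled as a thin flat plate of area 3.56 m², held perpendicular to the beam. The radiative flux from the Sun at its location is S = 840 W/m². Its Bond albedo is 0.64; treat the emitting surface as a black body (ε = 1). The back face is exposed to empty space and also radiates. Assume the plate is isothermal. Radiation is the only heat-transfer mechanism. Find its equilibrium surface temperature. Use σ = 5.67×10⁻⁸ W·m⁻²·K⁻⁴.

T ≈ 227 K

At equilibrium, absorbed power = emitted power.
Absorbing cross-section = A = 3.560 m²; emitting surface = 2A = 7.120 m² (ratio 2).
(1−a)S·A_cross = εσ·A_surf·T⁴  ⇒  T⁴ = (1−a)S/(2σ).
T⁴ = 0.360·840/(2·5.67×10⁻⁸) = 2.667×10⁹ K⁴.
T = (2.667×10⁹)^(1/4).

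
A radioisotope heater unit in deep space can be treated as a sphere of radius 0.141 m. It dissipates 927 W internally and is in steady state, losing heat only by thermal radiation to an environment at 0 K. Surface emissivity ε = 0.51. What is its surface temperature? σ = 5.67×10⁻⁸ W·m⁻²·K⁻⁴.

Steady state: internal power = radiated power, P = εσA T⁴.
Radiating area A = 4πr² = 0.2498 m².
T⁴ = P/(εσA) = 927/(0.51·5.67×10⁻⁸·0.2498) = 1.283×10¹¹ K⁴.
T = (1.283×10¹¹)^(1/4).

T ≈ 599 K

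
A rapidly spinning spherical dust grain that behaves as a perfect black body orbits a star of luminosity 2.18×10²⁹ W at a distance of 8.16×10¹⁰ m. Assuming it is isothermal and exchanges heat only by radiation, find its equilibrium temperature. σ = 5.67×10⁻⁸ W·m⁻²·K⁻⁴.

T ≈ 1840 K

First find the stellar flux at distance d: S = L/(4πd²) = 2.18×10²⁹/(4π·(8.16×10¹⁰)²) = 2.605×10⁶ W/m².
For an isothermal sphere, absorbed (1−a)S·πr² = emitted σ·4πr²·T⁴, so T⁴ = (1−a)S/(4σ).
T⁴ = 1.00·2.605×10⁶/(4·5.67×10⁻⁸) = 1.149×10¹³ K⁴.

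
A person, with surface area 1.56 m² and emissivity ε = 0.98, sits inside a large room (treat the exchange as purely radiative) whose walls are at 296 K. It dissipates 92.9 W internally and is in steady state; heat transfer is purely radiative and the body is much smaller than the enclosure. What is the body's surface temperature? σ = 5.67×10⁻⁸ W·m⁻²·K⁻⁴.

For a small grey body in a large enclosure, net radiated power = εσA(T⁴ − T_w⁴).
Steady state: P = εσA(T⁴ − T_w⁴) with A = 1.56 m².
T⁴ = P/(εσA) + T_w⁴ = 92.9/(0.98·5.67×10⁻⁸·1.560) + (296)⁴
    = 1.072×10⁹ + 7.677×10⁹ = 8.748×10⁹ K⁴.

T ≈ 306 K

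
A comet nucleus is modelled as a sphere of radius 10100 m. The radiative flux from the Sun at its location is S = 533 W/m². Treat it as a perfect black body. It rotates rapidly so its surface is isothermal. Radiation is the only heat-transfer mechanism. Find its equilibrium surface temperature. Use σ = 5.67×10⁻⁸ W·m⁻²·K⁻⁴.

At equilibrium, absorbed power = emitted power.
Absorbing cross-section = πr² = 3.205×10⁸ m²; emitting surface = 4πr² = 1.282×10⁹ m² (ratio 4).
S·A_cross = εσ·A_surf·T⁴  ⇒  T⁴ = S/(4σ).
T⁴ = 1.00·533/(4·5.67×10⁻⁸) = 2.350×10⁹ K⁴.
T = (2.350×10⁹)^(1/4).

T ≈ 220 K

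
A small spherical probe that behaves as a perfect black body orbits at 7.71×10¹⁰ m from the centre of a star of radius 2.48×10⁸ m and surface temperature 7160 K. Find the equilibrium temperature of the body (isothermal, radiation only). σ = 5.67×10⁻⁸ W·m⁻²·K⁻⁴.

T ≈ 287 K

The star's surface emits σT_*⁴; at distance d the flux is S = σT_*⁴(R_*/d)².
S = 5.67×10⁻⁸·(7160)⁴·(2.48×10⁸/7.71×10¹⁰)² = 1542 W/m².
For an isothermal sphere T⁴ = (1−a)S/(4σ) = 6.798×10⁹ K⁴.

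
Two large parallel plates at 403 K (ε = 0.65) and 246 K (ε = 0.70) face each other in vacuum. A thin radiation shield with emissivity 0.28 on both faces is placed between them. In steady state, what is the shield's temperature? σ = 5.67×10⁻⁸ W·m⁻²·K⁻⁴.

In steady state the net flux on the hot side equals that on the cold side.
σ(T₁⁴−T_s⁴)/D₁ = σ(T_s⁴−T₂⁴)/D₂, with D₁ = 1/ε₁+1/ε_s−1 = 4.110, D₂ = 1/ε_s+1/ε₂−1 = 4.000.
Solve for T_s⁴: T_s⁴ = (D₂·T₁⁴ + D₁·T₂⁴)/(D₁+D₂) = 1.487×10¹⁰ K⁴.

T_s ≈ 349 K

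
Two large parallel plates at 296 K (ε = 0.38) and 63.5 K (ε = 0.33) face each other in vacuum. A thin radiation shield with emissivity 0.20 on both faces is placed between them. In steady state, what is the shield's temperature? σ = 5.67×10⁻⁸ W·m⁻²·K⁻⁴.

T_s ≈ 251 K

In steady state the net flux on the hot side equals that on the cold side.
σ(T₁⁴−T_s⁴)/D₁ = σ(T_s⁴−T₂⁴)/D₂, with D₁ = 1/ε₁+1/ε_s−1 = 6.632, D₂ = 1/ε_s+1/ε₂−1 = 7.030.
Solve for T_s⁴: T_s⁴ = (D₂·T₁⁴ + D₁·T₂⁴)/(D₁+D₂) = 3.958×10⁹ K⁴.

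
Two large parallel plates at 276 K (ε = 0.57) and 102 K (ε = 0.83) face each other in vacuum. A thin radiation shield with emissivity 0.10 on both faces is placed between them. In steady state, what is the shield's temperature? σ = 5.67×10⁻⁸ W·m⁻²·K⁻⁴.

In steady state the net flux on the hot side equals that on the cold side.
σ(T₁⁴−T_s⁴)/D₁ = σ(T_s⁴−T₂⁴)/D₂, with D₁ = 1/ε₁+1/ε_s−1 = 10.75, D₂ = 1/ε_s+1/ε₂−1 = 10.20.
Solve for T_s⁴: T_s⁴ = (D₂·T₁⁴ + D₁·T₂⁴)/(D₁+D₂) = 2.881×10⁹ K⁴.

T_s ≈ 232 K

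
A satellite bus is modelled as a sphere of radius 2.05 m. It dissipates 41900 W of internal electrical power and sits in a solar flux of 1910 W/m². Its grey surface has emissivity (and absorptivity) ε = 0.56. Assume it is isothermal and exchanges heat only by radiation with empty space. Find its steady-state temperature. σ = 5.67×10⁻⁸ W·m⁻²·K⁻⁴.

T ≈ 428 K

At steady state, absorbed solar power + internal power = radiated power.
Absorbed: α·S·A_cross = 0.56·1910·13.20 = 14120 W (cross-section πr²).
Total input = 14120 + 41900 = 56020 W.
Radiated: εσ·A_surf·T⁴ with A_surf = 4πr² = 52.81 m².
T⁴ = 56020/(0.56·5.67×10⁻⁸·52.81) = 3.341×10¹⁰ K⁴.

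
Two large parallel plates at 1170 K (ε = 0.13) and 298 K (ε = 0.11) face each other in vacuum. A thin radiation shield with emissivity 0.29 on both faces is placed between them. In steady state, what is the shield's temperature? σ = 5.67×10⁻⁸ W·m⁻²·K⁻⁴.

In steady state the net flux on the hot side equals that on the cold side.
σ(T₁⁴−T_s⁴)/D₁ = σ(T_s⁴−T₂⁴)/D₂, with D₁ = 1/ε₁+1/ε_s−1 = 10.14, D₂ = 1/ε_s+1/ε₂−1 = 11.54.
Solve for T_s⁴: T_s⁴ = (D₂·T₁⁴ + D₁·T₂⁴)/(D₁+D₂) = 1.001×10¹² K⁴.

T_s ≈ 1000 K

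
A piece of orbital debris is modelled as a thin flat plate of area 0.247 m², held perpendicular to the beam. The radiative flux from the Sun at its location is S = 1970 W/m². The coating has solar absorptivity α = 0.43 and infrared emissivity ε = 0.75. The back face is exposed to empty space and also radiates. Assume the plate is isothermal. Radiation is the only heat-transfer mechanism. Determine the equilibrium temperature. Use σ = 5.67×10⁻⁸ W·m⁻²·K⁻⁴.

T ≈ 316 K

At equilibrium, absorbed power = emitted power.
Absorbing cross-section = A = 0.2470 m²; emitting surface = 2A = 0.4940 m² (ratio 2).
αS·A_cross = εσ·A_surf·T⁴  ⇒  T⁴ = αS/(ε·2σ).
T⁴ = 0.430·1970/(0.75·2·5.67×10⁻⁸) = 9.960×10⁹ K⁴.
T = (9.960×10⁹)^(1/4).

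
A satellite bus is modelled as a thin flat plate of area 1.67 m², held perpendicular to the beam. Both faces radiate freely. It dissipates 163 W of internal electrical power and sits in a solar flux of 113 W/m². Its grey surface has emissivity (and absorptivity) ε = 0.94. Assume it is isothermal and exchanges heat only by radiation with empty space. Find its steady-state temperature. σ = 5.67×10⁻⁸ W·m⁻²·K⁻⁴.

At steady state, absorbed solar power + internal power = radiated power.
Absorbed: α·S·A_cross = 0.94·113·1.670 = 177.4 W (cross-section A).
Total input = 177.4 + 163 = 340.4 W.
Radiated: εσ·A_surf·T⁴ with A_surf = 2A = 3.340 m².
T⁴ = 340.4/(0.94·5.67×10⁻⁸·3.340) = 1.912×10⁹ K⁴.

T ≈ 209 K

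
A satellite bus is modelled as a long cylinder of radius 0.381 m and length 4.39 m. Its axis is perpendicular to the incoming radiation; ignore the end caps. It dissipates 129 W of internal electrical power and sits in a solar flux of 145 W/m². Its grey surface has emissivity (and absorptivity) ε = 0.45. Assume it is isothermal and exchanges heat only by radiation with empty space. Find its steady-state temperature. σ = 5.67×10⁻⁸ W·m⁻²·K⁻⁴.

At steady state, absorbed solar power + internal power = radiated power.
Absorbed: α·S·A_cross = 0.45·145·3.345 = 218.3 W (cross-section 2rL).
Total input = 218.3 + 129 = 347.3 W.
Radiated: εσ·A_surf·T⁴ with A_surf = 2πrL = 10.51 m².
T⁴ = 347.3/(0.45·5.67×10⁻⁸·10.51) = 1.295×10⁹ K⁴.

T ≈ 190 K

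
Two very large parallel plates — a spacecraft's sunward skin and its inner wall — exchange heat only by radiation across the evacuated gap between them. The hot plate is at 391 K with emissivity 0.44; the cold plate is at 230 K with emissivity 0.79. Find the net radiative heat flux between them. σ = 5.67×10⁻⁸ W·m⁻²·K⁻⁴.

q ≈ 460 W/m²

For two infinite grey parallel plates, q = σ(T₁⁴ − T₂⁴)/(1/ε₁ + 1/ε₂ − 1).
T₁⁴ − T₂⁴ = 2.337×10¹⁰ − 2.798×10⁹ = 2.057×10¹⁰ K⁴.
1/ε₁ + 1/ε₂ − 1 = 2.273 + 1.266 − 1 = 2.539.
q = 5.67×10⁻⁸ × 2.057×10¹⁰ / 2.539.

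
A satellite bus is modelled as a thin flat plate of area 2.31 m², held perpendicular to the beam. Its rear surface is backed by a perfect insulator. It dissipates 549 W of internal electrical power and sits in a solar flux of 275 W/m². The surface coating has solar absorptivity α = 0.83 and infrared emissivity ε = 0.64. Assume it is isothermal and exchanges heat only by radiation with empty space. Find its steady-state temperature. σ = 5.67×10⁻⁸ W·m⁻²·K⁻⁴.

T ≈ 337 K

At steady state, absorbed solar power + internal power = radiated power.
Absorbed: α·S·A_cross = 0.83·275·2.310 = 527.3 W (cross-section A).
Total input = 527.3 + 549 = 1076 W.
Radiated: εσ·A_surf·T⁴ with A_surf = A = 2.310 m².
T⁴ = 1076/(0.64·5.67×10⁻⁸·2.310) = 1.284×10¹⁰ K⁴.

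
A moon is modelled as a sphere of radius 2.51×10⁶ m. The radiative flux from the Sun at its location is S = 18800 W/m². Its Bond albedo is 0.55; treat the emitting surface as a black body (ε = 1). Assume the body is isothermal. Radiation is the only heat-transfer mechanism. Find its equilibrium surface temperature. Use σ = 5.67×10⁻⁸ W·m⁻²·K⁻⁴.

At equilibrium, absorbed power = emitted power.
Absorbing cross-section = πr² = 1.979×10¹³ m²; emitting surface = 4πr² = 7.917×10¹³ m² (ratio 4).
(1−a)S·A_cross = εσ·A_surf·T⁴  ⇒  T⁴ = (1−a)S/(4σ).
T⁴ = 0.450·18800/(4·5.67×10⁻⁸) = 3.730×10¹⁰ K⁴.
T = (3.730×10¹⁰)^(1/4).

T ≈ 439 K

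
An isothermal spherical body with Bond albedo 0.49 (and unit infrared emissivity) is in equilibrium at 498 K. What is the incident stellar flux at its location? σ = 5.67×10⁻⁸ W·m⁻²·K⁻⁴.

S ≈ 27400 W/m²

(1−a)S·πr² = σ·4πr²·T⁴ ⇒ S = 4σT⁴/(1−a).
S = 4·5.67×10⁻⁸·6.151×10¹⁰/0.510.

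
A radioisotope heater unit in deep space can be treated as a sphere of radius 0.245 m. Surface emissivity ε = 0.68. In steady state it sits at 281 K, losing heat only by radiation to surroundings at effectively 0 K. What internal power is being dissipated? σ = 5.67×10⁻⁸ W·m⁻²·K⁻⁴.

P ≈ 181 W

Steady state: P = εσA T⁴.
A = 4πr² = 0.7543 m²; T⁴ = (281)⁴ = 6.235×10⁹ K⁴.
P = 0.68 × 5.67×10⁻⁸ × 0.7543 × 6.235×10⁹.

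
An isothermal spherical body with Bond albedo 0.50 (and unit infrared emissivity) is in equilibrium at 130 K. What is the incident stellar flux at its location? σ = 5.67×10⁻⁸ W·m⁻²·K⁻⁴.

(1−a)S·πr² = σ·4πr²·T⁴ ⇒ S = 4σT⁴/(1−a).
S = 4·5.67×10⁻⁸·2.856×10⁸/0.500.

S ≈ 130 W/m²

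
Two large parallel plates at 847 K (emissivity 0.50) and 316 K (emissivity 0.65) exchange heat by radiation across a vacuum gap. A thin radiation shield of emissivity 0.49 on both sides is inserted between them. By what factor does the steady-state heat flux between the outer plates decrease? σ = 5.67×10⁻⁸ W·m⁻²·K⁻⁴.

Without shield: q₀ = σΔ(T⁴)/(1/ε₁+1/ε₂−1) with denominator 2.538.
With shield the two gaps are in series; the resistances add: (1/ε₁+1/ε_s−1)+(1/ε_s+1/ε₂−1) = 3.041+2.579 = 5.620.
Heat-flux ratio q₀/q = 5.620/2.538.

factor ≈ 2.21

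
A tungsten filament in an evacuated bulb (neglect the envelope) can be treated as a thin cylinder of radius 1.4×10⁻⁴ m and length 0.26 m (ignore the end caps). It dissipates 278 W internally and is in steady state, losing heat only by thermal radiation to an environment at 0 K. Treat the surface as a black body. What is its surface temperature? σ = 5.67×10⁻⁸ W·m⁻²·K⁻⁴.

T ≈ 2150 K

Steady state: internal power = radiated power, P = εσA T⁴.
Radiating area A = 2πrL = 2.287×10⁻⁴ m².
T⁴ = P/(εσA) = 278/(1.0·5.67×10⁻⁸·2.287×10⁻⁴) = 2.144×10¹³ K⁴.
T = (2.144×10¹³)^(1/4).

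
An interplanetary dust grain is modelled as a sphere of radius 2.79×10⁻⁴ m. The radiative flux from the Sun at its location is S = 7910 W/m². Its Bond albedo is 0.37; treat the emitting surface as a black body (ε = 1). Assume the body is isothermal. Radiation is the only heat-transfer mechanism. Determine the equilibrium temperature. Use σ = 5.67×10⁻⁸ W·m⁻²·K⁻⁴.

T ≈ 385 K

At equilibrium, absorbed power = emitted power.
Absorbing cross-section = πr² = 2.445×10⁻⁷ m²; emitting surface = 4πr² = 9.782×10⁻⁷ m² (ratio 4).
(1−a)S·A_cross = εσ·A_surf·T⁴  ⇒  T⁴ = (1−a)S/(4σ).
T⁴ = 0.630·7910/(4·5.67×10⁻⁸) = 2.197×10¹⁰ K⁴.
T = (2.197×10¹⁰)^(1/4).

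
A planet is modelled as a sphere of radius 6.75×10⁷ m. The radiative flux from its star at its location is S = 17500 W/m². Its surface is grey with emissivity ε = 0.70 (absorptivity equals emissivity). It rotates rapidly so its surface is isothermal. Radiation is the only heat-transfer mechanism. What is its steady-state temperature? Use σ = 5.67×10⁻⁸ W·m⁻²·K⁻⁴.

T ≈ 527 K

At equilibrium, absorbed power = emitted power.
Absorbing cross-section = πr² = 1.431×10¹⁶ m²; emitting surface = 4πr² = 5.726×10¹⁶ m² (ratio 4).
εS·A_cross = εσ·A_surf·T⁴  ⇒  T⁴ = S/(4σ)   (ε cancels).
T⁴ = 17500/(4·5.67×10⁻⁸) = 7.716×10¹⁰ K⁴.
T = (7.716×10¹⁰)^(1/4).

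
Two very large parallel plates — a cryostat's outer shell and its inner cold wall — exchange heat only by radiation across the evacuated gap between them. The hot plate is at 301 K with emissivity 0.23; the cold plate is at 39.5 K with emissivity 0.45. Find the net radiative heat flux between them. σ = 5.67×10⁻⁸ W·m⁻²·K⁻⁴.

For two infinite grey parallel plates, q = σ(T₁⁴ − T₂⁴)/(1/ε₁ + 1/ε₂ − 1).
T₁⁴ − T₂⁴ = 8.209×10⁹ − 2.434×10⁶ = 8.206×10⁹ K⁴.
1/ε₁ + 1/ε₂ − 1 = 4.348 + 2.222 − 1 = 5.570.
q = 5.67×10⁻⁸ × 8.206×10⁹ / 5.570.

q ≈ 83.5 W/m²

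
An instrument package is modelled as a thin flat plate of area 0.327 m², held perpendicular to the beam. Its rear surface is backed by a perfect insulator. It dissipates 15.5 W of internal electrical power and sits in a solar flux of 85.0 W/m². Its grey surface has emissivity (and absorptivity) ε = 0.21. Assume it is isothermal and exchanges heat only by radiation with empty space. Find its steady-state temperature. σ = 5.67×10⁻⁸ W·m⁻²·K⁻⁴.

At steady state, absorbed solar power + internal power = radiated power.
Absorbed: α·S·A_cross = 0.21·85.0·0.3270 = 5.837 W (cross-section A).
Total input = 5.837 + 15.5 = 21.34 W.
Radiated: εσ·A_surf·T⁴ with A_surf = A = 0.3270 m².
T⁴ = 21.34/(0.21·5.67×10⁻⁸·0.3270) = 5.480×10⁹ K⁴.

T ≈ 272 K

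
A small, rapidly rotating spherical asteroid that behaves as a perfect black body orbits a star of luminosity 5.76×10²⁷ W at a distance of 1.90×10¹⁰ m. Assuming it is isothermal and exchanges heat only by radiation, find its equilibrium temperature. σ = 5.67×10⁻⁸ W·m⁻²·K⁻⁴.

First find the stellar flux at distance d: S = L/(4πd²) = 5.76×10²⁷/(4π·(1.90×10¹⁰)²) = 1.270×10⁶ W/m².
For an isothermal sphere, absorbed (1−a)S·πr² = emitted σ·4πr²·T⁴, so T⁴ = (1−a)S/(4σ).
T⁴ = 1.00·1.270×10⁶/(4·5.67×10⁻⁸) = 5.598×10¹² K⁴.

T ≈ 1540 K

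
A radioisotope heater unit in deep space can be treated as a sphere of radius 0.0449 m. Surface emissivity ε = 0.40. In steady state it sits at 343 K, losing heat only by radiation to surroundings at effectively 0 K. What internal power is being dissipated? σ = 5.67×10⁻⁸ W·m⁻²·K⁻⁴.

Steady state: P = εσA T⁴.
A = 4πr² = 0.02533 m²; T⁴ = (343)⁴ = 1.384×10¹⁰ K⁴.
P = 0.40 × 5.67×10⁻⁸ × 0.02533 × 1.384×10¹⁰.

P ≈ 7.95 W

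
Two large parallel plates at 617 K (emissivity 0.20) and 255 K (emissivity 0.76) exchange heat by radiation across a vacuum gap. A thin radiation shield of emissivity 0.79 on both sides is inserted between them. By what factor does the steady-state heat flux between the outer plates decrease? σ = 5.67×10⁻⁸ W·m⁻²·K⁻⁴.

factor ≈ 1.29

Without shield: q₀ = σΔ(T⁴)/(1/ε₁+1/ε₂−1) with denominator 5.316.
With shield the two gaps are in series; the resistances add: (1/ε₁+1/ε_s−1)+(1/ε_s+1/ε₂−1) = 5.266+1.582 = 6.847.
Heat-flux ratio q₀/q = 6.847/5.316.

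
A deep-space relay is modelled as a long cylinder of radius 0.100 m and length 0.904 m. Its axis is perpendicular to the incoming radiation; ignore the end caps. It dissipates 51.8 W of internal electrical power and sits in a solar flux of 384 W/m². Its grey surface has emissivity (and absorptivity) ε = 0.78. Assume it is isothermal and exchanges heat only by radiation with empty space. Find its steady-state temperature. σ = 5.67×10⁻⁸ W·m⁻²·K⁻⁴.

At steady state, absorbed solar power + internal power = radiated power.
Absorbed: α·S·A_cross = 0.78·384·0.1808 = 54.15 W (cross-section 2rL).
Total input = 54.15 + 51.8 = 106.0 W.
Radiated: εσ·A_surf·T⁴ with A_surf = 2πrL = 0.5680 m².
T⁴ = 106.0/(0.78·5.67×10⁻⁸·0.5680) = 4.218×10⁹ K⁴.

T ≈ 255 K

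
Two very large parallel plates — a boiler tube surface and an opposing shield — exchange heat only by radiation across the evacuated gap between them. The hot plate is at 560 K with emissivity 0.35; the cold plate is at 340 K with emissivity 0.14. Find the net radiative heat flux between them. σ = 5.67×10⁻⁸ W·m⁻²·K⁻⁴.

For two infinite grey parallel plates, q = σ(T₁⁴ − T₂⁴)/(1/ε₁ + 1/ε₂ − 1).
T₁⁴ − T₂⁴ = 9.834×10¹⁰ − 1.336×10¹⁰ = 8.498×10¹⁰ K⁴.
1/ε₁ + 1/ε₂ − 1 = 2.857 + 7.143 − 1 = 9.000.
q = 5.67×10⁻⁸ × 8.498×10¹⁰ / 9.000.

q ≈ 535 W/m²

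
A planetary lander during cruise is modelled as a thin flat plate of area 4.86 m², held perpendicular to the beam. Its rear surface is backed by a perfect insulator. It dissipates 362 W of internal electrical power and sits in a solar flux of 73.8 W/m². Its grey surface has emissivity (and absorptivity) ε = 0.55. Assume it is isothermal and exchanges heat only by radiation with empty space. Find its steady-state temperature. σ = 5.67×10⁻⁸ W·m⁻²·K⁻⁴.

T ≈ 246 K

At steady state, absorbed solar power + internal power = radiated power.
Absorbed: α·S·A_cross = 0.55·73.8·4.860 = 197.3 W (cross-section A).
Total input = 197.3 + 362 = 559.3 W.
Radiated: εσ·A_surf·T⁴ with A_surf = A = 4.860 m².
T⁴ = 559.3/(0.55·5.67×10⁻⁸·4.860) = 3.690×10⁹ K⁴.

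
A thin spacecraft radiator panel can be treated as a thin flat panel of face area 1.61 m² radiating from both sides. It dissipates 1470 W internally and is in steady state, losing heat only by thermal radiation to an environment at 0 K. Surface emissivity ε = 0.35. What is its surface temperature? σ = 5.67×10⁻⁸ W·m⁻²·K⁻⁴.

Steady state: internal power = radiated power, P = εσA T⁴.
Radiating area A = 2·1.61 = 3.220 m².
T⁴ = P/(εσA) = 1470/(0.35·5.67×10⁻⁸·3.220) = 2.300×10¹⁰ K⁴.
T = (2.300×10¹⁰)^(1/4).

T ≈ 389 K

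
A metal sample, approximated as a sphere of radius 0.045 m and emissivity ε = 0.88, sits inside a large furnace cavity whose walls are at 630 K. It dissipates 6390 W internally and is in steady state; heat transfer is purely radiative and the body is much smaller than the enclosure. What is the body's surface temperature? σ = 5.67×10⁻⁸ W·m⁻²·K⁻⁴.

T ≈ 1510 K

For a small grey body in a large enclosure, net radiated power = εσA(T⁴ − T_w⁴).
Steady state: P = εσA(T⁴ − T_w⁴) with A = 4πr² = 0.02545 m².
T⁴ = P/(εσA) + T_w⁴ = 6390/(0.88·5.67×10⁻⁸·0.02545) + (630)⁴
    = 5.033×10¹² + 1.575×10¹¹ = 5.190×10¹² K⁴.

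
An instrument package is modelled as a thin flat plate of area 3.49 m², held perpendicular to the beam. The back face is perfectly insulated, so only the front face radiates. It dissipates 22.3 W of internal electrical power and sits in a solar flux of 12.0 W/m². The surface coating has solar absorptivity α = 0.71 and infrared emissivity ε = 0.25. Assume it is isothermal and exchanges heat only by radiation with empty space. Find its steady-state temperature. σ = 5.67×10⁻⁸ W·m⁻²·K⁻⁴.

At steady state, absorbed solar power + internal power = radiated power.
Absorbed: α·S·A_cross = 0.71·12.0·3.490 = 29.73 W (cross-section A).
Total input = 29.73 + 22.3 = 52.03 W.
Radiated: εσ·A_surf·T⁴ with A_surf = A = 3.490 m².
T⁴ = 52.03/(0.25·5.67×10⁻⁸·3.490) = 1.052×10⁹ K⁴.

T ≈ 180 K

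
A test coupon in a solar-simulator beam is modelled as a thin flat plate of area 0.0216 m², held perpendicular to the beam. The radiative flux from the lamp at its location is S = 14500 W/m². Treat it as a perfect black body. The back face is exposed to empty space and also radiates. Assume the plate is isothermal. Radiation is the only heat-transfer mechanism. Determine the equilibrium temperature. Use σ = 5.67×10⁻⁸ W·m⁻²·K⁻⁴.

T ≈ 598 K

At equilibrium, absorbed power = emitted power.
Absorbing cross-section = A = 0.02160 m²; emitting surface = 2A = 0.04320 m² (ratio 2).
S·A_cross = εσ·A_surf·T⁴  ⇒  T⁴ = S/(2σ).
T⁴ = 1.00·14500/(2·5.67×10⁻⁸) = 1.279×10¹¹ K⁴.
T = (1.279×10¹¹)^(1/4).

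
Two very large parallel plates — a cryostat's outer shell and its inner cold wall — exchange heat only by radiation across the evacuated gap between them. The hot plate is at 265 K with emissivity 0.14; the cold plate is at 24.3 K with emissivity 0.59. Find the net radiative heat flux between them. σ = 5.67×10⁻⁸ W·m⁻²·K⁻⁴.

For two infinite grey parallel plates, q = σ(T₁⁴ − T₂⁴)/(1/ε₁ + 1/ε₂ − 1).
T₁⁴ − T₂⁴ = 4.932×10⁹ − 3.487×10⁵ = 4.931×10⁹ K⁴.
1/ε₁ + 1/ε₂ − 1 = 7.143 + 1.695 − 1 = 7.838.
q = 5.67×10⁻⁸ × 4.931×10⁹ / 7.838.

q ≈ 35.7 W/m²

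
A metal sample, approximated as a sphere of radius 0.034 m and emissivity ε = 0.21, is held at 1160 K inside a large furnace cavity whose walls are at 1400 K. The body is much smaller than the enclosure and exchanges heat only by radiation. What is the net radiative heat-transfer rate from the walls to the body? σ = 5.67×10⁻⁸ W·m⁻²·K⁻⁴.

P_net ≈ 351 W

For a small grey body in a large enclosure: P_net = εσA(T_body⁴ − T_wall⁴).
A = 4πr² = 0.01453 m²; T_body⁴ − T_wall⁴ = 1.811×10¹² − 3.842×10¹² = -2.031×10¹² K⁴.
|P_net| = 0.21·5.67×10⁻⁸·0.01453·2.031×10¹².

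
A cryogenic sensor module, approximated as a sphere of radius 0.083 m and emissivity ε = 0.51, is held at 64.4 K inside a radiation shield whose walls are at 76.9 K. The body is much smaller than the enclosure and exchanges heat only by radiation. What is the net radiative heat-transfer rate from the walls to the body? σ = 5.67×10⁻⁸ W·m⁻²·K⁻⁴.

For a small grey body in a large enclosure: P_net = εσA(T_body⁴ − T_wall⁴).
A = 4πr² = 0.08657 m²; T_body⁴ − T_wall⁴ = 1.720×10⁷ − 3.497×10⁷ = -1.777×10⁷ K⁴.
|P_net| = 0.51·5.67×10⁻⁸·0.08657·1.777×10⁷.

P_net ≈ 0.0445 W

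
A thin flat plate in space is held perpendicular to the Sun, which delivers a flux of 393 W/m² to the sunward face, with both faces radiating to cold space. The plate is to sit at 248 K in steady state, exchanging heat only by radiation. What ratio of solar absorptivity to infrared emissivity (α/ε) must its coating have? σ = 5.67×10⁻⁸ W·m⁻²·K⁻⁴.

Balance: αS·A = εσ·2A·T⁴ ⇒ α/ε = 2σT⁴/S.
α/ε = 2·5.67×10⁻⁸·(248)⁴/393 = 2·5.67×10⁻⁸·3.783×10⁹/393.

α/ε ≈ 1.09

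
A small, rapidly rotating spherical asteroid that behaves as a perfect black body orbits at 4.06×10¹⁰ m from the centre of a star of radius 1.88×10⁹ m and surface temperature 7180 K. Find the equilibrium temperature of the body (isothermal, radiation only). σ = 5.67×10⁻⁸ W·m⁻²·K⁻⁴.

T ≈ 1090 K

The star's surface emits σT_*⁴; at distance d the flux is S = σT_*⁴(R_*/d)².
S = 5.67×10⁻⁸·(7180)⁴·(1.88×10⁹/4.06×10¹⁰)² = 3.231×10⁵ W/m².
For an isothermal sphere T⁴ = (1−a)S/(4σ) = 1.425×10¹² K⁴.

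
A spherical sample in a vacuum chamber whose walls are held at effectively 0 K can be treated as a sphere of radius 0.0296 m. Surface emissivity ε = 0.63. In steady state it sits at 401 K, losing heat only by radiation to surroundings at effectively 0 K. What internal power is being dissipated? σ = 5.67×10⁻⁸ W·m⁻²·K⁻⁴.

Steady state: P = εσA T⁴.
A = 4πr² = 0.01101 m²; T⁴ = (401)⁴ = 2.586×10¹⁰ K⁴.
P = 0.63 × 5.67×10⁻⁸ × 0.01101 × 2.586×10¹⁰.

P ≈ 10.2 W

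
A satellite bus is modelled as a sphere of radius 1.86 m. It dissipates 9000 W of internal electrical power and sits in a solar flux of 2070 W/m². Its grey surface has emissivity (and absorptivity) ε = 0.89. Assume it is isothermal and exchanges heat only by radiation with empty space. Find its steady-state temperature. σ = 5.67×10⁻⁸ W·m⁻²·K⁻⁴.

T ≈ 339 K

At steady state, absorbed solar power + internal power = radiated power.
Absorbed: α·S·A_cross = 0.89·2070·10.87 = 20020 W (cross-section πr²).
Total input = 20020 + 9000 = 29020 W.
Radiated: εσ·A_surf·T⁴ with A_surf = 4πr² = 43.47 m².
T⁴ = 29020/(0.89·5.67×10⁻⁸·43.47) = 1.323×10¹⁰ K⁴.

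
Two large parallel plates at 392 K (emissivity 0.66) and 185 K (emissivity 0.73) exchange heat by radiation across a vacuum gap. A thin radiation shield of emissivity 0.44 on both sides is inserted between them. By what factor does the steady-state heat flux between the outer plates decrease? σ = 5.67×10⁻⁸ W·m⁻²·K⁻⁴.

Without shield: q₀ = σΔ(T⁴)/(1/ε₁+1/ε₂−1) with denominator 1.885.
With shield the two gaps are in series; the resistances add: (1/ε₁+1/ε_s−1)+(1/ε_s+1/ε₂−1) = 2.788+2.643 = 5.430.
Heat-flux ratio q₀/q = 5.430/1.885.

factor ≈ 2.88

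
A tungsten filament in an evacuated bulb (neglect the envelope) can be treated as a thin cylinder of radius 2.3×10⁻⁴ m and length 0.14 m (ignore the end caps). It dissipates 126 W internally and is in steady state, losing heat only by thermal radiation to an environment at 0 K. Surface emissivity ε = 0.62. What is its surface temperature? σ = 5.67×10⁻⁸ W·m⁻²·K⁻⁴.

Steady state: internal power = radiated power, P = εσA T⁴.
Radiating area A = 2πrL = 2.023×10⁻⁴ m².
T⁴ = P/(εσA) = 126/(0.62·5.67×10⁻⁸·2.023×10⁻⁴) = 1.772×10¹³ K⁴.
T = (1.772×10¹³)^(1/4).

T ≈ 2050 K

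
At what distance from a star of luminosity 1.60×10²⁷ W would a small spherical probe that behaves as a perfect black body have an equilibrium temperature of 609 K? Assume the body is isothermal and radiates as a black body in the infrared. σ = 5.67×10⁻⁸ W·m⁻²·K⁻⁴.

For an isothermal black-emitting sphere, (1−a)S·πr² = σ·4πr²·T⁴ ⇒ S = 4σT⁴/(1−a).
S = 4·5.67×10⁻⁸·(609)⁴/1.00 = 31200 W/m².
Flux falls as S = L/(4πd²), so d = √(L/(4πS)) = √(1.60×10²⁷/(4π·31200)).

d ≈ 6.39×10¹⁰ m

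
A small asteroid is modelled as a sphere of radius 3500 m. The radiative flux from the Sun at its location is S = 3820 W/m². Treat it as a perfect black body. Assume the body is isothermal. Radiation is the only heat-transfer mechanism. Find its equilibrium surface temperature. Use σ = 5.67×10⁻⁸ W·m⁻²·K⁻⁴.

At equilibrium, absorbed power = emitted power.
Absorbing cross-section = πr² = 3.848×10⁷ m²; emitting surface = 4πr² = 1.539×10⁸ m² (ratio 4).
S·A_cross = εσ·A_surf·T⁴  ⇒  T⁴ = S/(4σ).
T⁴ = 1.00·3820/(4·5.67×10⁻⁸) = 1.684×10¹⁰ K⁴.
T = (1.684×10¹⁰)^(1/4).

T ≈ 360 K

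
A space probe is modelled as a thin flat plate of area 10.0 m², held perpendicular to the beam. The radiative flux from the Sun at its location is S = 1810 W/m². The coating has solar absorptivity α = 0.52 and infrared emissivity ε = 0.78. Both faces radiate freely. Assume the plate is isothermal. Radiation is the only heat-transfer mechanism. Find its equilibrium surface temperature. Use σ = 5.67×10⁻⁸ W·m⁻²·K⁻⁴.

At equilibrium, absorbed power = emitted power.
Absorbing cross-section = A = 10.00 m²; emitting surface = 2A = 20.00 m² (ratio 2).
αS·A_cross = εσ·A_surf·T⁴  ⇒  T⁴ = αS/(ε·2σ).
T⁴ = 0.520·1810/(0.78·2·5.67×10⁻⁸) = 1.064×10¹⁰ K⁴.
T = (1.064×10¹⁰)^(1/4).

T ≈ 321 K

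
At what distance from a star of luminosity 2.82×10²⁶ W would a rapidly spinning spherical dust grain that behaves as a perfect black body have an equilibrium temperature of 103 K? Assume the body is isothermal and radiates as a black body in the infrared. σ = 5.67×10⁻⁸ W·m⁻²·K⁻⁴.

For an isothermal black-emitting sphere, (1−a)S·πr² = σ·4πr²·T⁴ ⇒ S = 4σT⁴/(1−a).
S = 4·5.67×10⁻⁸·(103)⁴/1.00 = 25.53 W/m².
Flux falls as S = L/(4πd²), so d = √(L/(4πS)) = √(2.82×10²⁶/(4π·25.53)).

d ≈ 9.38×10¹¹ m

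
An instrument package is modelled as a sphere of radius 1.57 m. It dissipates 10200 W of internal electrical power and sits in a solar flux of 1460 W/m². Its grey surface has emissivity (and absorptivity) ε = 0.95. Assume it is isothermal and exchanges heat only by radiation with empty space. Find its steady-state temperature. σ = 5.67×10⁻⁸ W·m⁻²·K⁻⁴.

At steady state, absorbed solar power + internal power = radiated power.
Absorbed: α·S·A_cross = 0.95·1460·7.744 = 10740 W (cross-section πr²).
Total input = 10740 + 10200 = 20940 W.
Radiated: εσ·A_surf·T⁴ with A_surf = 4πr² = 30.97 m².
T⁴ = 20940/(0.95·5.67×10⁻⁸·30.97) = 1.255×10¹⁰ K⁴.

T ≈ 335 K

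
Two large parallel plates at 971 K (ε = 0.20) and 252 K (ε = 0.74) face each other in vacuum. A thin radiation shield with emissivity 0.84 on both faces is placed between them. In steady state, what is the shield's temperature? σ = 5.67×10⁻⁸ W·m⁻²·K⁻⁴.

In steady state the net flux on the hot side equals that on the cold side.
σ(T₁⁴−T_s⁴)/D₁ = σ(T_s⁴−T₂⁴)/D₂, with D₁ = 1/ε₁+1/ε_s−1 = 5.190, D₂ = 1/ε_s+1/ε₂−1 = 1.542.
Solve for T_s⁴: T_s⁴ = (D₂·T₁⁴ + D₁·T₂⁴)/(D₁+D₂) = 2.067×10¹¹ K⁴.

T_s ≈ 674 K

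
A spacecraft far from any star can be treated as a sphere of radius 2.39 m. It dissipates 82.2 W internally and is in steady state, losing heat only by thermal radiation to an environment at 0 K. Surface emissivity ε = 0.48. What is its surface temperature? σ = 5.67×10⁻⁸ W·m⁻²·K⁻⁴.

T ≈ 80.5 K

Steady state: internal power = radiated power, P = εσA T⁴.
Radiating area A = 4πr² = 71.78 m².
T⁴ = P/(εσA) = 82.2/(0.48·5.67×10⁻⁸·71.78) = 4.208×10⁷ K⁴.
T = (4.208×10⁷)^(1/4).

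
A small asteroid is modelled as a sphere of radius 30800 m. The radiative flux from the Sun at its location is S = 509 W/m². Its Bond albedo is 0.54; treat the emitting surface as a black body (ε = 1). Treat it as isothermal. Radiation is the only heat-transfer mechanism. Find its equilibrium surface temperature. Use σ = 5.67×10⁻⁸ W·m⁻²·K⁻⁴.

T ≈ 179 K

At equilibrium, absorbed power = emitted power.
Absorbing cross-section = πr² = 2.980×10⁹ m²; emitting surface = 4πr² = 1.192×10¹⁰ m² (ratio 4).
(1−a)S·A_cross = εσ·A_surf·T⁴  ⇒  T⁴ = (1−a)S/(4σ).
T⁴ = 0.460·509/(4·5.67×10⁻⁸) = 1.032×10⁹ K⁴.
T = (1.032×10⁹)^(1/4).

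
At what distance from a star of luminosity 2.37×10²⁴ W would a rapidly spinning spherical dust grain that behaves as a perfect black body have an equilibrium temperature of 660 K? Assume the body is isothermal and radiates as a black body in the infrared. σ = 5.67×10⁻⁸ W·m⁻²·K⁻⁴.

For an isothermal black-emitting sphere, (1−a)S·πr² = σ·4πr²·T⁴ ⇒ S = 4σT⁴/(1−a).
S = 4·5.67×10⁻⁸·(660)⁴/1.00 = 43030 W/m².
Flux falls as S = L/(4πd²), so d = √(L/(4πS)) = √(2.37×10²⁴/(4π·43030)).

d ≈ 2.09×10⁹ m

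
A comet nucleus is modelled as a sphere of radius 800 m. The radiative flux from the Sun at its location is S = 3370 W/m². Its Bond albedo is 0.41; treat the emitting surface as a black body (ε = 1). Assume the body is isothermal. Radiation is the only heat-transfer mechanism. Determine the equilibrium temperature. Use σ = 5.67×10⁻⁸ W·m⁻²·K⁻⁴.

At equilibrium, absorbed power = emitted power.
Absorbing cross-section = πr² = 2.011×10⁶ m²; emitting surface = 4πr² = 8.042×10⁶ m² (ratio 4).
(1−a)S·A_cross = εσ·A_surf·T⁴  ⇒  T⁴ = (1−a)S/(4σ).
T⁴ = 0.590·3370/(4·5.67×10⁻⁸) = 8.767×10⁹ K⁴.
T = (8.767×10⁹)^(1/4).

T ≈ 306 K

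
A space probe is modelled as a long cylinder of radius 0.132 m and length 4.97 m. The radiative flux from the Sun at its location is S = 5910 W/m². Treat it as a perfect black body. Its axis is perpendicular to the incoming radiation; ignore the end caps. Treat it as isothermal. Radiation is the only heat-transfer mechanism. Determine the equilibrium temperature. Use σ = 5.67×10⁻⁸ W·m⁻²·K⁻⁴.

T ≈ 427 K

At equilibrium, absorbed power = emitted power.
Absorbing cross-section = 2rL = 1.312 m²; emitting surface = 2πrL = 4.122 m² (ratio π).
S·A_cross = εσ·A_surf·T⁴  ⇒  T⁴ = S/(πσ).
T⁴ = 1.00·5910/(π·5.67×10⁻⁸) = 3.318×10¹⁰ K⁴.
T = (3.318×10¹⁰)^(1/4).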